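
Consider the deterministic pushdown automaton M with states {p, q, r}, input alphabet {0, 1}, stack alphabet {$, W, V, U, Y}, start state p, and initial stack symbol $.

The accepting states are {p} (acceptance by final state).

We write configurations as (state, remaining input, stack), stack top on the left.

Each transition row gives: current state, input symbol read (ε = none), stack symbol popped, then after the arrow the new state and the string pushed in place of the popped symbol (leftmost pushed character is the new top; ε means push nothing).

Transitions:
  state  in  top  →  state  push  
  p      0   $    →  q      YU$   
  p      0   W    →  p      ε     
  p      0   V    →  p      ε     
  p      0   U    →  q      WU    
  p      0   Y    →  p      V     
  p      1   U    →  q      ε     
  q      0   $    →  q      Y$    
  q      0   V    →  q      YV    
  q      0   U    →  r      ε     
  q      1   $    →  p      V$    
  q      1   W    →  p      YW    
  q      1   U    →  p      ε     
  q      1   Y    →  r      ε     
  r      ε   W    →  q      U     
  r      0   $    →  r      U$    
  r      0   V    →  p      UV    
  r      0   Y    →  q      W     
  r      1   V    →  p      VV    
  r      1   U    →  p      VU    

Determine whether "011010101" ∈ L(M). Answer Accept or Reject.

(p, 011010101, $) ⊢ (q, 11010101, YU$) ⊢ (r, 1010101, U$) ⊢ (p, 010101, VU$) ⊢ (p, 10101, U$) ⊢ (q, 0101, $) ⊢ (q, 101, Y$) ⊢ (r, 01, $) ⊢ (r, 1, U$) ⊢ (p, ε, VU$)
All input consumed; state p ∈ F.

Accept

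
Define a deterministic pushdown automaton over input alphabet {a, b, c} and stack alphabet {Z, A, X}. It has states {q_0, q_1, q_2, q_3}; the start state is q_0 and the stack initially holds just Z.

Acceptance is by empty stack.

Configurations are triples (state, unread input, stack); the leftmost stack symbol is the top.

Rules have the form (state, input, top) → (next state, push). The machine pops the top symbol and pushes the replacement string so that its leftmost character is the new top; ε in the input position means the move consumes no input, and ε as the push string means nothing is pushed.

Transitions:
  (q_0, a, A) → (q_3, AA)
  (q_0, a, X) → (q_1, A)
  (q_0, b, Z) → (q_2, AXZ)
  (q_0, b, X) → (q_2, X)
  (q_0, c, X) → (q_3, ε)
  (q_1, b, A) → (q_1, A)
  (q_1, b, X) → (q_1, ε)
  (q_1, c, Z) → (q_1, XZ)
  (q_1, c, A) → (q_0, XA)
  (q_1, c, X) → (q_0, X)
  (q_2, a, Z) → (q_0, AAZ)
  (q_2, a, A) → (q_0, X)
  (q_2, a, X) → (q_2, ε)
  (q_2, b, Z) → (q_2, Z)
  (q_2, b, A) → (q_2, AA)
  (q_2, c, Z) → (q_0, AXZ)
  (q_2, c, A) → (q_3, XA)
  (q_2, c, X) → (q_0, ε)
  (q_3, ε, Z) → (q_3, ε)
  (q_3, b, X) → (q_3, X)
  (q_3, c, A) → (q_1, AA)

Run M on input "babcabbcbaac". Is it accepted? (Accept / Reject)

Accept

(q_0, babcabbcbaac, Z) ⊢ (q_2, abcabbcbaac, AXZ) ⊢ (q_0, bcabbcbaac, XXZ) ⊢ (q_2, cabbcbaac, XXZ) ⊢ (q_0, abbcbaac, XZ) ⊢ (q_1, bbcbaac, AZ) ⊢ (q_1, bcbaac, AZ) ⊢ (q_1, cbaac, AZ) ⊢ (q_0, baac, XAZ) ⊢ (q_2, aac, XAZ) ⊢ (q_2, ac, AZ) ⊢ (q_0, c, XZ) ⊢ (q_3, ε, Z) ⊢ (q_3, ε, ε)
All input consumed and the stack is empty.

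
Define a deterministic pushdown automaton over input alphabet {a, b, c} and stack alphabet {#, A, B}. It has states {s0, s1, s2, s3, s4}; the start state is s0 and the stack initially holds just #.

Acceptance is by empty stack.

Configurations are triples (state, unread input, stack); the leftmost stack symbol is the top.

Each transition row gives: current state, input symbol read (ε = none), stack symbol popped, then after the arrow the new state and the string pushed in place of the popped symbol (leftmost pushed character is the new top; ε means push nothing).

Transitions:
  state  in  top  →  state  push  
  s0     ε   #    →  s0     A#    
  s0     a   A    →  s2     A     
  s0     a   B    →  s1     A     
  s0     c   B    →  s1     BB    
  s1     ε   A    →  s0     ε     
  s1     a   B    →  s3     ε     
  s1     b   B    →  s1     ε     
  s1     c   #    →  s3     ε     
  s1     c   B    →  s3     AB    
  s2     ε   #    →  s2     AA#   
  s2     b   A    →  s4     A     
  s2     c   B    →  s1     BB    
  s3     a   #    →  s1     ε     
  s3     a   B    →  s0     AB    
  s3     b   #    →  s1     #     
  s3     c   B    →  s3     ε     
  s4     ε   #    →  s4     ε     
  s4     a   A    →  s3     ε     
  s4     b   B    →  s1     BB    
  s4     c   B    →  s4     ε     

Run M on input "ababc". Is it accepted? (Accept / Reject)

(s0, ababc, #) ⊢ (s0, ababc, A#) ⊢ (s2, babc, A#) ⊢ (s4, abc, A#) ⊢ (s3, bc, #) ⊢ (s1, c, #) ⊢ (s3, ε, ε)
All input consumed and the stack is empty.

Accept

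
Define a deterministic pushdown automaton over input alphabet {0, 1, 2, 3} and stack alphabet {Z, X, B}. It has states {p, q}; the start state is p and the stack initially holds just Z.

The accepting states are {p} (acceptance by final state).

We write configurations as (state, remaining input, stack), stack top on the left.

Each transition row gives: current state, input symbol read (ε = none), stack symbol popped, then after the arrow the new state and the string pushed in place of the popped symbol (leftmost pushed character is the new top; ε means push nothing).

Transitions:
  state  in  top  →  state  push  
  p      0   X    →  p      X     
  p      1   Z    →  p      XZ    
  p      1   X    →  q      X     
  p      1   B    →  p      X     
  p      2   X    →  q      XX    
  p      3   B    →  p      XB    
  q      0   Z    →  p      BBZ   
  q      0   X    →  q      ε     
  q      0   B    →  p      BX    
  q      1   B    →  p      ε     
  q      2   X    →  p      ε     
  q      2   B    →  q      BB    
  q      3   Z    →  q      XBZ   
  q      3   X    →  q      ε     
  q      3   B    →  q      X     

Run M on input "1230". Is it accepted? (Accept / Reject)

(p, 1230, Z)
  read 1, top Z: go to p, push XZ → (p, 230, XZ)
  read 2, top X: go to q, push XX → (q, 30, XXZ)
  read 3, top X: go to q, push ε → (q, 0, XZ)
  read 0, top X: go to q, push ε → (q, ε, Z)
All input consumed; state q ∉ F and no further ε-move applies.

Reject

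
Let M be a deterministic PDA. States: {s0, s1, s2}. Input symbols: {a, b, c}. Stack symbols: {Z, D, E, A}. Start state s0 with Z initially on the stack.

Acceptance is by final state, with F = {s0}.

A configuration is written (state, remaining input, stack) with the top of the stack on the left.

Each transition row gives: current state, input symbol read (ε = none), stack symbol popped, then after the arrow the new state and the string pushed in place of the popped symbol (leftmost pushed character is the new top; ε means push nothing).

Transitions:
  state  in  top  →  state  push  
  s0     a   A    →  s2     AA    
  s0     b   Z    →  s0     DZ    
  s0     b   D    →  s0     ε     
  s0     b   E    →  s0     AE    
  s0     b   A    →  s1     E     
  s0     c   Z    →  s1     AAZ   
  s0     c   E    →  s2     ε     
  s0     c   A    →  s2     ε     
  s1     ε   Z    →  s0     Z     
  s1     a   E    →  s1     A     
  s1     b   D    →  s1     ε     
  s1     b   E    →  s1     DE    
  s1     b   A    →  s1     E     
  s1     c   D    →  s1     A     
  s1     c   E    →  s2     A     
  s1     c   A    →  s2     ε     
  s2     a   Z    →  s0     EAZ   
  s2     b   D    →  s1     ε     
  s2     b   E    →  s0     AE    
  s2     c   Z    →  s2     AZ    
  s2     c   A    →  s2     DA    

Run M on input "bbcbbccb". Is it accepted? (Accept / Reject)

Accept

(s0, bbcbbccb, Z)
  read b, top Z: go to s0, push DZ → (s0, bcbbccb, DZ)
  read b, top D: go to s0, push ε → (s0, cbbccb, Z)
  read c, top Z: go to s1, push AAZ → (s1, bbccb, AAZ)
  read b, top A: go to s1, push E → (s1, bccb, EAZ)
  read b, top E: go to s1, push DE → (s1, ccb, DEAZ)
  read c, top D: go to s1, push A → (s1, cb, AEAZ)
  read c, top A: go to s2, push ε → (s2, b, EAZ)
  read b, top E: go to s0, push AE → (s0, ε, AEAZ)
All input consumed; state s0 ∈ F.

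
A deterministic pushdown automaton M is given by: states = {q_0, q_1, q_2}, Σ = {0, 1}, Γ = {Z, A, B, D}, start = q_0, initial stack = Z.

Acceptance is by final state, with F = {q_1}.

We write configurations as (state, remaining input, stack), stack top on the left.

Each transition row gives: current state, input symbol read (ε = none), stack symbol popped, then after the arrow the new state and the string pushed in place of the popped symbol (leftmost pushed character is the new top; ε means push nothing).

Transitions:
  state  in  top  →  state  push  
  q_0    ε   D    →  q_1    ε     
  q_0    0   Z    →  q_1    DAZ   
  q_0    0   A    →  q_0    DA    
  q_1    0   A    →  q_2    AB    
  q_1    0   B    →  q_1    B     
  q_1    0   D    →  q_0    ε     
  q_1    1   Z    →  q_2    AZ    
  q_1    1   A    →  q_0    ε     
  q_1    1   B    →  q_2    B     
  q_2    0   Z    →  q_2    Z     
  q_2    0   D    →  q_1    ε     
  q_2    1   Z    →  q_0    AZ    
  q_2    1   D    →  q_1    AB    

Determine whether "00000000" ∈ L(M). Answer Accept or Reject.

(q_0, 00000000, Z)
  read 0, top Z: go to q_1, push DAZ → (q_1, 0000000, DAZ)
  read 0, top D: go to q_0, push ε → (q_0, 000000, AZ)
  read 0, top A: go to q_0, push DA → (q_0, 00000, DAZ)
  ε-move, top D: go to q_1, push ε → (q_1, 00000, AZ)
  read 0, top A: go to q_2, push AB → (q_2, 0000, ABZ)
No transition applies at (q_2, 0000, ABZ); input not fully consumed.

Reject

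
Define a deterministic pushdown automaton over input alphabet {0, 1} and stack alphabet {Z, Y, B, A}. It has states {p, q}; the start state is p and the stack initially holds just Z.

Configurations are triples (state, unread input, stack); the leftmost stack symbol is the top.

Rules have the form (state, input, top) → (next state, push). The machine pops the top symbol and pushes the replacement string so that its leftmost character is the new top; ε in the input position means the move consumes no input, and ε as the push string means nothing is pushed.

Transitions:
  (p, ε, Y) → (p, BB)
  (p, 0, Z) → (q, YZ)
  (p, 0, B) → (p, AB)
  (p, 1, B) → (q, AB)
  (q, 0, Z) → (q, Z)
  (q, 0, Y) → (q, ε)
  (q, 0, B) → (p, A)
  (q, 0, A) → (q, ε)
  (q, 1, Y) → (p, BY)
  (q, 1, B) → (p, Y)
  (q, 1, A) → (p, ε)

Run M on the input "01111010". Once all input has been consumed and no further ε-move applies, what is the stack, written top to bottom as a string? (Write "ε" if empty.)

ABBYZ

(p, 01111010, Z)
  read 0, top Z: go to q, push YZ → (q, 1111010, YZ)
  read 1, top Y: go to p, push BY → (p, 111010, BYZ)
  read 1, top B: go to q, push AB → (q, 11010, ABYZ)
  read 1, top A: go to p, push ε → (p, 1010, BYZ)
  read 1, top B: go to q, push AB → (q, 010, ABYZ)
  read 0, top A: go to q, push ε → (q, 10, BYZ)
  read 1, top B: go to p, push Y → (p, 0, YYZ)
  ε-move, top Y: go to p, push BB → (p, 0, BBYZ)
  read 0, top B: go to p, push AB → (p, ε, ABBYZ)
All input consumed in state p with stack ABBYZ.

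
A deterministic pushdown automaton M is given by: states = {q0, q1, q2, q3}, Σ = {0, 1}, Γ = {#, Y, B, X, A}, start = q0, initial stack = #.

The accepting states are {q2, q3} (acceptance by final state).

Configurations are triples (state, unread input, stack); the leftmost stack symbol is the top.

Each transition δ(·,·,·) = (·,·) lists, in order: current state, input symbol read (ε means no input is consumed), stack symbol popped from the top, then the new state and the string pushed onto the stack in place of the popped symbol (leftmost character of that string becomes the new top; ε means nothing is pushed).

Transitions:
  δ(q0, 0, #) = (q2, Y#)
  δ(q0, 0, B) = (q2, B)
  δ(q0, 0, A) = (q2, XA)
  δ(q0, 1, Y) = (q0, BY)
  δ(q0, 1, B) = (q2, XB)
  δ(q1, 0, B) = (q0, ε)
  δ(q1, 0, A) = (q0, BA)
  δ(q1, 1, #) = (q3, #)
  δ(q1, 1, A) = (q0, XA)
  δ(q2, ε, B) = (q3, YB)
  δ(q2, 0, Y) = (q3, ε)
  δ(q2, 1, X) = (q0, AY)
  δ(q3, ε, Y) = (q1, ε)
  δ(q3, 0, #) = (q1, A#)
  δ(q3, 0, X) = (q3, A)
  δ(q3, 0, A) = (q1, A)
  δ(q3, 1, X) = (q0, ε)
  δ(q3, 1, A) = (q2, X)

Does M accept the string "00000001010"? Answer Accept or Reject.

(q0, 00000001010, #)
  read 0, top #: go to q2, push Y# → (q2, 0000001010, Y#)
  read 0, top Y: go to q3, push ε → (q3, 000001010, #)
  read 0, top #: go to q1, push A# → (q1, 00001010, A#)
  read 0, top A: go to q0, push BA → (q0, 0001010, BA#)
  read 0, top B: go to q2, push B → (q2, 001010, BA#)
  ε-move, top B: go to q3, push YB → (q3, 001010, YBA#)
  ε-move, top Y: go to q1, push ε → (q1, 001010, BA#)
  read 0, top B: go to q0, push ε → (q0, 01010, A#)
  read 0, top A: go to q2, push XA → (q2, 1010, XA#)
  read 1, top X: go to q0, push AY → (q0, 010, AYA#)
  read 0, top A: go to q2, push XA → (q2, 10, XAYA#)
  read 1, top X: go to q0, push AY → (q0, 0, AYAYA#)
  read 0, top A: go to q2, push XA → (q2, ε, XAYAYA#)
All input consumed; state q2 ∈ F.

Accept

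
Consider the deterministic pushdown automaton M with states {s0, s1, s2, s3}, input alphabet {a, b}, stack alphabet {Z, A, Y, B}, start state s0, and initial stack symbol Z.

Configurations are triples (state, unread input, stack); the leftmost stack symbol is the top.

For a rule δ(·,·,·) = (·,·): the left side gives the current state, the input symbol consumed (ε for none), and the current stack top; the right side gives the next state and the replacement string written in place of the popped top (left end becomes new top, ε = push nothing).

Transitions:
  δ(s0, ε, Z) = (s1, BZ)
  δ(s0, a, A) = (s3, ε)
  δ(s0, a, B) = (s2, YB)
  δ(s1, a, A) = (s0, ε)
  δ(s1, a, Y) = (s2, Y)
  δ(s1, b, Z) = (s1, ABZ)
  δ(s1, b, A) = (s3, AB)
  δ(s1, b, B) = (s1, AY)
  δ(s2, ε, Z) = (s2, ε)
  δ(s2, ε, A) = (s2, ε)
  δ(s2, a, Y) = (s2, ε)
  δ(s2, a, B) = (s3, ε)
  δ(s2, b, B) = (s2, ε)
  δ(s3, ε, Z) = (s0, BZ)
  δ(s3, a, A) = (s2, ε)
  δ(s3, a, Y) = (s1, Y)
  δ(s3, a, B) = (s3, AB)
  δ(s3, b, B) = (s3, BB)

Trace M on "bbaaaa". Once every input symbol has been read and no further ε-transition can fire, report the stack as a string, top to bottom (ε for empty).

(s0, bbaaaa, Z)
  ε-move, top Z: go to s1, push BZ → (s1, bbaaaa, BZ)
  read b, top B: go to s1, push AY → (s1, baaaa, AYZ)
  read b, top A: go to s3, push AB → (s3, aaaa, ABYZ)
  read a, top A: go to s2, push ε → (s2, aaa, BYZ)
  read a, top B: go to s3, push ε → (s3, aa, YZ)
  read a, top Y: go to s1, push Y → (s1, a, YZ)
  read a, top Y: go to s2, push Y → (s2, ε, YZ)
All input consumed in state s2 with stack YZ.

YZ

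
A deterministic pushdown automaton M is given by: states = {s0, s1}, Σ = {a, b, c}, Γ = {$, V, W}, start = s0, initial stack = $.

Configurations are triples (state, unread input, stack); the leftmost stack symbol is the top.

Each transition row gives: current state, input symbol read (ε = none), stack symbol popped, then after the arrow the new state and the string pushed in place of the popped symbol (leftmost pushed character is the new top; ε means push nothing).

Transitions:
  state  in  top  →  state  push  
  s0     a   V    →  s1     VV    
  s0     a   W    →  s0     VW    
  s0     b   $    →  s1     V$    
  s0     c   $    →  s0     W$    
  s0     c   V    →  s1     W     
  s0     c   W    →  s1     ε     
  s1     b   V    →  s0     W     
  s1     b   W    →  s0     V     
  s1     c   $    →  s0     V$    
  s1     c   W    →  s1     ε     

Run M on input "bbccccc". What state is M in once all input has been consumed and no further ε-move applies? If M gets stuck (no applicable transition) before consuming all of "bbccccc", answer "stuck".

s0

(s0, bbccccc, $)
  read b, top $: go to s1, push V$ → (s1, bccccc, V$)
  read b, top V: go to s0, push W → (s0, ccccc, W$)
  read c, top W: go to s1, push ε → (s1, cccc, $)
  read c, top $: go to s0, push V$ → (s0, ccc, V$)
  read c, top V: go to s1, push W → (s1, cc, W$)
  read c, top W: go to s1, push ε → (s1, c, $)
  read c, top $: go to s0, push V$ → (s0, ε, V$)
All input consumed; M is in state s0.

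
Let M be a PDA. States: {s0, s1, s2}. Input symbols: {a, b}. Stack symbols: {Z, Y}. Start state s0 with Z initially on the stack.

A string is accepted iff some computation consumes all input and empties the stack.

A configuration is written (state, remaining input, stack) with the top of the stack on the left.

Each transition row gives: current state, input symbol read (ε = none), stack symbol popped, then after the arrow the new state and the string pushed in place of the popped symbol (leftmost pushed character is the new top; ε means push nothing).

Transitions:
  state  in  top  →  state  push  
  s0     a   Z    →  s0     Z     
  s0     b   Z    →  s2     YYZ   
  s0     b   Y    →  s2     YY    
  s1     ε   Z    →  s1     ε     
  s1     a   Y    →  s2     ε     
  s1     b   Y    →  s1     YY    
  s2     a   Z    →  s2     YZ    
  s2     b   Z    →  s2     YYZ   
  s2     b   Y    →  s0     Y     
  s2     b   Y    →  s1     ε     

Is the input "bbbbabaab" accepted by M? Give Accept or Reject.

One accepting computation: (s0, bbbbabaab, Z) ⊢ (s2, bbbabaab, YYZ) ⊢ (s1, bbabaab, YZ) ⊢ (s1, babaab, YYZ) ⊢ (s1, abaab, YYYZ) ⊢ (s2, baab, YYZ) ⊢ (s1, aab, YZ) ⊢ (s2, ab, Z) ⊢ (s2, b, YZ) ⊢ (s1, ε, Z) ⊢ (s1, ε, ε)
All input consumed and the stack is empty.

Accept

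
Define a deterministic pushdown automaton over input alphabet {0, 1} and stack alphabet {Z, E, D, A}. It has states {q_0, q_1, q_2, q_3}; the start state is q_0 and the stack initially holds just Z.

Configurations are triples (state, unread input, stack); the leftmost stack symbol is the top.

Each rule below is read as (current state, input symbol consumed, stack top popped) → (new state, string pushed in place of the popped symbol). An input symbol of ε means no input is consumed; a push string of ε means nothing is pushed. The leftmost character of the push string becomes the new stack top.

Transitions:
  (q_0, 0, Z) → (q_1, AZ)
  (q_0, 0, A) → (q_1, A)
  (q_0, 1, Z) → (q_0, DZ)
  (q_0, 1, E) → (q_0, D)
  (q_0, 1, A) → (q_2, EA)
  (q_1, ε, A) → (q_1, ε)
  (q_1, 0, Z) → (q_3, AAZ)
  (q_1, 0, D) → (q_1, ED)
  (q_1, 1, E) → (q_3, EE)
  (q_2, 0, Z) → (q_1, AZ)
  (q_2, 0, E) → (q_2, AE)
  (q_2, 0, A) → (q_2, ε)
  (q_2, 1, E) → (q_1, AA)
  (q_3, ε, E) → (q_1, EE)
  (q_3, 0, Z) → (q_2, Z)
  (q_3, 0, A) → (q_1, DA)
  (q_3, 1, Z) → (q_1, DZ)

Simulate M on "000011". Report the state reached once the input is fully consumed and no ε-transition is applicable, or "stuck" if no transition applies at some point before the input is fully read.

(q_0, 000011, Z)
  read 0, top Z: go to q_1, push AZ → (q_1, 00011, AZ)
  ε-move, top A: go to q_1, push ε → (q_1, 00011, Z)
  read 0, top Z: go to q_3, push AAZ → (q_3, 0011, AAZ)
  read 0, top A: go to q_1, push DA → (q_1, 011, DAAZ)
  read 0, top D: go to q_1, push ED → (q_1, 11, EDAAZ)
  read 1, top E: go to q_3, push EE → (q_3, 1, EEDAAZ)
  ε-move, top E: go to q_1, push EE → (q_1, 1, EEEDAAZ)
  read 1, top E: go to q_3, push EE → (q_3, ε, EEEEDAAZ)
  ε-move, top E: go to q_1, push EE → (q_1, ε, EEEEEDAAZ)
All input consumed; M is in state q_1.

q_1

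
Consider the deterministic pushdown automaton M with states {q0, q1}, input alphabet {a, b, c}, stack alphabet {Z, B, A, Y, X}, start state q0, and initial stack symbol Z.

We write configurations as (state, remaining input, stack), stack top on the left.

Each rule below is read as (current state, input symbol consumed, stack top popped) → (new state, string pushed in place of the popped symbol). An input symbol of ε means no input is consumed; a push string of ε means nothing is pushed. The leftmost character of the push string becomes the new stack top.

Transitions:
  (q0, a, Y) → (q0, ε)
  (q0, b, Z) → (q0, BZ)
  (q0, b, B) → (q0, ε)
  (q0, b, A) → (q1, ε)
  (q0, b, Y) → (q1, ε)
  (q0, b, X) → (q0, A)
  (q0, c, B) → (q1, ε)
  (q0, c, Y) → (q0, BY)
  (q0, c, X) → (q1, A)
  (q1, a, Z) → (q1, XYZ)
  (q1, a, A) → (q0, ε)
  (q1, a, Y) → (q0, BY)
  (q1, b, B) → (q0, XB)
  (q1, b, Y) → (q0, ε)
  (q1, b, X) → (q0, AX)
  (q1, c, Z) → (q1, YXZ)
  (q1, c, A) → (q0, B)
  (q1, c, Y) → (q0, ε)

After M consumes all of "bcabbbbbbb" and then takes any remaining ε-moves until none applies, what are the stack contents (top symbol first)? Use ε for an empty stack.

(q0, bcabbbbbbb, Z)
  read b, top Z: go to q0, push BZ → (q0, cabbbbbbb, BZ)
  read c, top B: go to q1, push ε → (q1, abbbbbbb, Z)
  read a, top Z: go to q1, push XYZ → (q1, bbbbbbb, XYZ)
  read b, top X: go to q0, push AX → (q0, bbbbbb, AXYZ)
  read b, top A: go to q1, push ε → (q1, bbbbb, XYZ)
  read b, top X: go to q0, push AX → (q0, bbbb, AXYZ)
  read b, top A: go to q1, push ε → (q1, bbb, XYZ)
  read b, top X: go to q0, push AX → (q0, bb, AXYZ)
  read b, top A: go to q1, push ε → (q1, b, XYZ)
  read b, top X: go to q0, push AX → (q0, ε, AXYZ)
All input consumed in state q0 with stack AXYZ.

AXYZ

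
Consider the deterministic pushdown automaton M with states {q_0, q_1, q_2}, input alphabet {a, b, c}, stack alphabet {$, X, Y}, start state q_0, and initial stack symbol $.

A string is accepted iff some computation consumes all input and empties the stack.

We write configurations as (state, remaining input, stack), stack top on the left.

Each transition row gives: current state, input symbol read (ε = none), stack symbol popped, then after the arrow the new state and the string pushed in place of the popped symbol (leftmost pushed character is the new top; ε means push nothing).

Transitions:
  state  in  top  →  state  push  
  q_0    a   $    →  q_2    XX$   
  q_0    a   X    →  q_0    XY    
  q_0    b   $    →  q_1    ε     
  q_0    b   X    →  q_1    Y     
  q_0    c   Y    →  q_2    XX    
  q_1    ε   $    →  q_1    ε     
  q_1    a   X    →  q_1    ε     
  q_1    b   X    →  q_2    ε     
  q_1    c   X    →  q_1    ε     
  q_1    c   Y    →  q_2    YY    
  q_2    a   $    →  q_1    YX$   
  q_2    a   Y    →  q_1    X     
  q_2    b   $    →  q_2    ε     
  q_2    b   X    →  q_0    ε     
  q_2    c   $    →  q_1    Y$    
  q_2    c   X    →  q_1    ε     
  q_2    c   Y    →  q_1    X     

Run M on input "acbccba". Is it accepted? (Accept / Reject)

(q_0, acbccba, $) ⊢ (q_2, cbccba, XX$) ⊢ (q_1, bccba, X$) ⊢ (q_2, ccba, $) ⊢ (q_1, cba, Y$) ⊢ (q_2, ba, YY$)
No transition applies at (q_2, ba, YY$); input not fully consumed.

Reject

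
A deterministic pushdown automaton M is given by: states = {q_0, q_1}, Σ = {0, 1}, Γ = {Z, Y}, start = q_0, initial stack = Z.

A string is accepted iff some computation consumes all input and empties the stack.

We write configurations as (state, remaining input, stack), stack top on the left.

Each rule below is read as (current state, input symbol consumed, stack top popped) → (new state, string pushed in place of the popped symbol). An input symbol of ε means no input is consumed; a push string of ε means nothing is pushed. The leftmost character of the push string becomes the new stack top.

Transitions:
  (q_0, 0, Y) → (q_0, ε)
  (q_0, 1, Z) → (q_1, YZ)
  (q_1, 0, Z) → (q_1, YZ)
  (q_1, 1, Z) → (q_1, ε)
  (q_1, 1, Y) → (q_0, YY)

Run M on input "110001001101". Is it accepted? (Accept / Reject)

(q_0, 110001001101, Z)
  read 1, top Z: go to q_1, push YZ → (q_1, 10001001101, YZ)
  read 1, top Y: go to q_0, push YY → (q_0, 0001001101, YYZ)
  read 0, top Y: go to q_0, push ε → (q_0, 001001101, YZ)
  read 0, top Y: go to q_0, push ε → (q_0, 01001101, Z)
No transition applies at (q_0, 01001101, Z); input not fully consumed.

Reject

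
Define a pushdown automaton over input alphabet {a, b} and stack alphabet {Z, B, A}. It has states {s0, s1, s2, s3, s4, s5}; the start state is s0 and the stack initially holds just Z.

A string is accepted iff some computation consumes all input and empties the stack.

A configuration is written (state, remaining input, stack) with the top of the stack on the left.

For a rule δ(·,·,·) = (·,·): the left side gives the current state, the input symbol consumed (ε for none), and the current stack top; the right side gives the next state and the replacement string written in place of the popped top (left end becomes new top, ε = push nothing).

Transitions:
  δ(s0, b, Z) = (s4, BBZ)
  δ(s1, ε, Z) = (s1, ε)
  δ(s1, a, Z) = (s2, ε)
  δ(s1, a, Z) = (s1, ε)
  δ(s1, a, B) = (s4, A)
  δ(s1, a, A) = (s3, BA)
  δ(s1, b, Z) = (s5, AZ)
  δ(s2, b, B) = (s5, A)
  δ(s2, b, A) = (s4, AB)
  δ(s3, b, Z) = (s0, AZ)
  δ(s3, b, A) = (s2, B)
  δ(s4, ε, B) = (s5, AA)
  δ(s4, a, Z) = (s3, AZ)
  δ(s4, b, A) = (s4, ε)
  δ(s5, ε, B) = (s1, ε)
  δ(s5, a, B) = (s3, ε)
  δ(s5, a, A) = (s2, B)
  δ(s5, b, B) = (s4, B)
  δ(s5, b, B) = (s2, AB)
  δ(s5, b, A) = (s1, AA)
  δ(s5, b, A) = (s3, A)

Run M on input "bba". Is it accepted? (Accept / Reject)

No computation consumes all input and empties the stack.

Reject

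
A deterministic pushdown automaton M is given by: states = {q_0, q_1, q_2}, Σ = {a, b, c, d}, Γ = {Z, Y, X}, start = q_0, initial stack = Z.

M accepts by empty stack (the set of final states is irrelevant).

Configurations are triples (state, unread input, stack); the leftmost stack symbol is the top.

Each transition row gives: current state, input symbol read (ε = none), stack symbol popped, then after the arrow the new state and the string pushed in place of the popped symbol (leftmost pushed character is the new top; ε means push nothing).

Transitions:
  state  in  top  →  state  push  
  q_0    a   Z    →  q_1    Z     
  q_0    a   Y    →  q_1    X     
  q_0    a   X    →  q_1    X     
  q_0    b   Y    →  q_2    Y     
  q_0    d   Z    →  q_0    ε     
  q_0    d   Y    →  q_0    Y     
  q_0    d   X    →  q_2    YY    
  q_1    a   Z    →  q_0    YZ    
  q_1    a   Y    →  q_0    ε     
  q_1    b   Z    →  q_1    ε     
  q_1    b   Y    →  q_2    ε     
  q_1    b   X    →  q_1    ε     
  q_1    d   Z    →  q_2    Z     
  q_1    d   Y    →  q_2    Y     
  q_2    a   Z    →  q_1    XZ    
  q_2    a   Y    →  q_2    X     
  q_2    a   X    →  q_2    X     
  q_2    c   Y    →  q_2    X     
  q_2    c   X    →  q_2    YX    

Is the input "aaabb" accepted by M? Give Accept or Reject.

(q_0, aaabb, Z) ⊢ (q_1, aabb, Z) ⊢ (q_0, abb, YZ) ⊢ (q_1, bb, XZ) ⊢ (q_1, b, Z) ⊢ (q_1, ε, ε)
All input consumed and the stack is empty.

Accept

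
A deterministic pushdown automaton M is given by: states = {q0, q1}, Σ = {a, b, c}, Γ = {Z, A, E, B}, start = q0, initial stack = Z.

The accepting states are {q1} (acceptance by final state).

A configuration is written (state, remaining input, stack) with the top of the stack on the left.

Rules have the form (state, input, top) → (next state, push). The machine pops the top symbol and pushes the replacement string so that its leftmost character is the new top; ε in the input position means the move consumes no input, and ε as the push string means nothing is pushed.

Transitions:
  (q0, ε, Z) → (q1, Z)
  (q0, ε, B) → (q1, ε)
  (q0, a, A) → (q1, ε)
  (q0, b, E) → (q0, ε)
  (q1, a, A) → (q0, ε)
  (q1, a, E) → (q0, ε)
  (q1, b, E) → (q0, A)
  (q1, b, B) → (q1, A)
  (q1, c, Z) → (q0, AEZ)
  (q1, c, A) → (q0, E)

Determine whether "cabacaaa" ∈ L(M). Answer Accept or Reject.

(q0, cabacaaa, Z) ⊢ (q1, cabacaaa, Z) ⊢ (q0, abacaaa, AEZ) ⊢ (q1, bacaaa, EZ) ⊢ (q0, acaaa, AZ) ⊢ (q1, caaa, Z) ⊢ (q0, aaa, AEZ) ⊢ (q1, aa, EZ) ⊢ (q0, a, Z) ⊢ (q1, a, Z)
No transition applies at (q1, a, Z); input not fully consumed.

Reject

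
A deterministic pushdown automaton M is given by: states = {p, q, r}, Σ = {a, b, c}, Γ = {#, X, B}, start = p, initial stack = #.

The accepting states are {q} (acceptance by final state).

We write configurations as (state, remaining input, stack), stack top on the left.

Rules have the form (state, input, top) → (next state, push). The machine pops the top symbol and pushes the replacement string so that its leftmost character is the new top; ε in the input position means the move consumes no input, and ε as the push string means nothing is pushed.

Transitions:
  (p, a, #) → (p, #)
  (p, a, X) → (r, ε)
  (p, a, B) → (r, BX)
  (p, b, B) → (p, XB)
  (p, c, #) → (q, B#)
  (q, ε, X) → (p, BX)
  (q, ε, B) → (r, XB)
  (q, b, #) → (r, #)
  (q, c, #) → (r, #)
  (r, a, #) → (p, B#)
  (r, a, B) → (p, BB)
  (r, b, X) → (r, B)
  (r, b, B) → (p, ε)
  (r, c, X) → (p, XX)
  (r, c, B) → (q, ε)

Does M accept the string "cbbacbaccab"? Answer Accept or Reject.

(p, cbbacbaccab, #) ⊢ (q, bbacbaccab, B#) ⊢ (r, bbacbaccab, XB#) ⊢ (r, bacbaccab, BB#) ⊢ (p, acbaccab, B#) ⊢ (r, cbaccab, BX#) ⊢ (q, baccab, X#) ⊢ (p, baccab, BX#) ⊢ (p, accab, XBX#) ⊢ (r, ccab, BX#) ⊢ (q, cab, X#) ⊢ (p, cab, BX#)
No transition applies at (p, cab, BX#); input not fully consumed.

Reject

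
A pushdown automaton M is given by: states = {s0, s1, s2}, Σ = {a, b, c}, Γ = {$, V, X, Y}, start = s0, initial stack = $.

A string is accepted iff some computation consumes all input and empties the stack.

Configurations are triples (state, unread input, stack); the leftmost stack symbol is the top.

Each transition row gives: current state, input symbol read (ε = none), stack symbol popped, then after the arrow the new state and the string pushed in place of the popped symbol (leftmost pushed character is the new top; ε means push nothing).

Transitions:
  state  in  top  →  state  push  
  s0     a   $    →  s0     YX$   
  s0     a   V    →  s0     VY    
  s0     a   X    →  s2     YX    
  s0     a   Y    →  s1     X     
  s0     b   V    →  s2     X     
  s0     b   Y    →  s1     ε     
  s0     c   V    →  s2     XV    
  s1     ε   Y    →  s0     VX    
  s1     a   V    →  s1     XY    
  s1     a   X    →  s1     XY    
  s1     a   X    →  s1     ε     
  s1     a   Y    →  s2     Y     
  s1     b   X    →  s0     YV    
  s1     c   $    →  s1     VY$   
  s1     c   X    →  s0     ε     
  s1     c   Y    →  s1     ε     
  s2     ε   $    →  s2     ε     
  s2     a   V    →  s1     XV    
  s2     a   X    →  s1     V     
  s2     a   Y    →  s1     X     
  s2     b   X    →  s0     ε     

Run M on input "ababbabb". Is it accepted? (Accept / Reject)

Reject

No computation consumes all input and empties the stack.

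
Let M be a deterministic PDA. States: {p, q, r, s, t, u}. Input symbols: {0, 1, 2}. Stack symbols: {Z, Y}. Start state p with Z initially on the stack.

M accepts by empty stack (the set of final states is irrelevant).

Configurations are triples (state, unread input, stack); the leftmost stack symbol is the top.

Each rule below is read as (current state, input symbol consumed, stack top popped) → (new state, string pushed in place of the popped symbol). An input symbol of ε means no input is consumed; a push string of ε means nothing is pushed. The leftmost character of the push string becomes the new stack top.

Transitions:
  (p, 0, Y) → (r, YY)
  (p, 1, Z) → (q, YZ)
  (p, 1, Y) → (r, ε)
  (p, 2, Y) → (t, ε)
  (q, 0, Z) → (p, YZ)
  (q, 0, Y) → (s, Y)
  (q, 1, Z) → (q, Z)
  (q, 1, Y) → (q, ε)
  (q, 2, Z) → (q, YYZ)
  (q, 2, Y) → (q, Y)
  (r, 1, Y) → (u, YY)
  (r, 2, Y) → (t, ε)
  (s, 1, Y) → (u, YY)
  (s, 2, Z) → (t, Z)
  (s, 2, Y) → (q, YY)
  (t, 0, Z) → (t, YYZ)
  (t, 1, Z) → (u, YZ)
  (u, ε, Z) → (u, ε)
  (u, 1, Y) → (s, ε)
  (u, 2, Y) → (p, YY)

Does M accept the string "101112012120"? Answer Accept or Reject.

(p, 101112012120, Z)
  read 1, top Z: go to q, push YZ → (q, 01112012120, YZ)
  read 0, top Y: go to s, push Y → (s, 1112012120, YZ)
  read 1, top Y: go to u, push YY → (u, 112012120, YYZ)
  read 1, top Y: go to s, push ε → (s, 12012120, YZ)
  read 1, top Y: go to u, push YY → (u, 2012120, YYZ)
  read 2, top Y: go to p, push YY → (p, 012120, YYYZ)
  read 0, top Y: go to r, push YY → (r, 12120, YYYYZ)
  read 1, top Y: go to u, push YY → (u, 2120, YYYYYZ)
  read 2, top Y: go to p, push YY → (p, 120, YYYYYYZ)
  read 1, top Y: go to r, push ε → (r, 20, YYYYYZ)
  read 2, top Y: go to t, push ε → (t, 0, YYYYZ)
No transition applies at (t, 0, YYYYZ); input not fully consumed.

Reject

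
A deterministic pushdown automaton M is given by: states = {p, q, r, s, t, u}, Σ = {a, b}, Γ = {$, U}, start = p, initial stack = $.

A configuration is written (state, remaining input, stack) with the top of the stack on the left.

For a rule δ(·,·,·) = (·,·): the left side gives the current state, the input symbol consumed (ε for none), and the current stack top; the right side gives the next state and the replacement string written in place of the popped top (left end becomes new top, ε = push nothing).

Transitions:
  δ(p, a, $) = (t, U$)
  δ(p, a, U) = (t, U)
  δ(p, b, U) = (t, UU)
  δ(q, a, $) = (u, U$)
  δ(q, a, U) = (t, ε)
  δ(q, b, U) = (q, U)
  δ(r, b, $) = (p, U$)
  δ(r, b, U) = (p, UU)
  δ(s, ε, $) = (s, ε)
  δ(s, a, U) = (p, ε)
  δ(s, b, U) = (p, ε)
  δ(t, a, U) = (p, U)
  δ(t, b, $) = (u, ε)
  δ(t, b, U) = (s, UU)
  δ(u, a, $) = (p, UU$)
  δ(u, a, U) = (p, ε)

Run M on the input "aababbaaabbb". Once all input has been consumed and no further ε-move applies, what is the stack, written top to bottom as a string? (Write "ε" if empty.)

UUUU$

(p, aababbaaabbb, $) ⊢ (t, ababbaaabbb, U$) ⊢ (p, babbaaabbb, U$) ⊢ (t, abbaaabbb, UU$) ⊢ (p, bbaaabbb, UU$) ⊢ (t, baaabbb, UUU$) ⊢ (s, aaabbb, UUUU$) ⊢ (p, aabbb, UUU$) ⊢ (t, abbb, UUU$) ⊢ (p, bbb, UUU$) ⊢ (t, bb, UUUU$) ⊢ (s, b, UUUUU$) ⊢ (p, ε, UUUU$)
All input consumed in state p with stack UUUU$.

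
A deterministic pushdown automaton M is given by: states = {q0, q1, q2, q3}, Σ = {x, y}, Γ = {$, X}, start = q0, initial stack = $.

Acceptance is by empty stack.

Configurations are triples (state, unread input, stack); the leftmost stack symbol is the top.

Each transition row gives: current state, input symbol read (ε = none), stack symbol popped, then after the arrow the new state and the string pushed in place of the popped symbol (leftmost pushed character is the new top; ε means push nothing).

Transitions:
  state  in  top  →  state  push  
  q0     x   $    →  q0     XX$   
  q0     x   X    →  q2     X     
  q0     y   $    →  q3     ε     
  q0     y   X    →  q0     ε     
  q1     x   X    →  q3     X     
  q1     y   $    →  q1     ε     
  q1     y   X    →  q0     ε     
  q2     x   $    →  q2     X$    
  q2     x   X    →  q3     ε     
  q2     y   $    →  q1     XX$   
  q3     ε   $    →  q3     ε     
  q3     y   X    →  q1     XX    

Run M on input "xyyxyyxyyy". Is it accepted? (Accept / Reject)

(q0, xyyxyyxyyy, $)
  read x, top $: go to q0, push XX$ → (q0, yyxyyxyyy, XX$)
  read y, top X: go to q0, push ε → (q0, yxyyxyyy, X$)
  read y, top X: go to q0, push ε → (q0, xyyxyyy, $)
  read x, top $: go to q0, push XX$ → (q0, yyxyyy, XX$)
  read y, top X: go to q0, push ε → (q0, yxyyy, X$)
  read y, top X: go to q0, push ε → (q0, xyyy, $)
  read x, top $: go to q0, push XX$ → (q0, yyy, XX$)
  read y, top X: go to q0, push ε → (q0, yy, X$)
  read y, top X: go to q0, push ε → (q0, y, $)
  read y, top $: go to q3, push ε → (q3, ε, ε)
All input consumed and the stack is empty.

Accept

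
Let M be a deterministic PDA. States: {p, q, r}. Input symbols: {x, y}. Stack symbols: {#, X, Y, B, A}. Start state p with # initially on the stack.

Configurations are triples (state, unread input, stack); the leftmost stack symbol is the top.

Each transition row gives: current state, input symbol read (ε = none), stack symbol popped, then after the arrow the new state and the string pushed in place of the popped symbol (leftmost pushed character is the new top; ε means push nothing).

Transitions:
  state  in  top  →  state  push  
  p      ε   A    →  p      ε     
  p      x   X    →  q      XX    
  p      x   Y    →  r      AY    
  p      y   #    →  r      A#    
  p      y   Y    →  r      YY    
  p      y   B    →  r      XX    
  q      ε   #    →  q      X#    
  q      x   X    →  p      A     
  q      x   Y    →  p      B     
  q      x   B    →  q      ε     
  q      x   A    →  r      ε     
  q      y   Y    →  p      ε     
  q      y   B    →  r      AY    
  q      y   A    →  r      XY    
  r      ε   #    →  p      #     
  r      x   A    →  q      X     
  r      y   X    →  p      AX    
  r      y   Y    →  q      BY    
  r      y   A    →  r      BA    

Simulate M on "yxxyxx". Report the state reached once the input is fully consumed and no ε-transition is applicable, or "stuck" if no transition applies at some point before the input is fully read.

(p, yxxyxx, #)
  read y, top #: go to r, push A# → (r, xxyxx, A#)
  read x, top A: go to q, push X → (q, xyxx, X#)
  read x, top X: go to p, push A → (p, yxx, A#)
  ε-move, top A: go to p, push ε → (p, yxx, #)
  read y, top #: go to r, push A# → (r, xx, A#)
  read x, top A: go to q, push X → (q, x, X#)
  read x, top X: go to p, push A → (p, ε, A#)
  ε-move, top A: go to p, push ε → (p, ε, #)
All input consumed; M is in state p.

p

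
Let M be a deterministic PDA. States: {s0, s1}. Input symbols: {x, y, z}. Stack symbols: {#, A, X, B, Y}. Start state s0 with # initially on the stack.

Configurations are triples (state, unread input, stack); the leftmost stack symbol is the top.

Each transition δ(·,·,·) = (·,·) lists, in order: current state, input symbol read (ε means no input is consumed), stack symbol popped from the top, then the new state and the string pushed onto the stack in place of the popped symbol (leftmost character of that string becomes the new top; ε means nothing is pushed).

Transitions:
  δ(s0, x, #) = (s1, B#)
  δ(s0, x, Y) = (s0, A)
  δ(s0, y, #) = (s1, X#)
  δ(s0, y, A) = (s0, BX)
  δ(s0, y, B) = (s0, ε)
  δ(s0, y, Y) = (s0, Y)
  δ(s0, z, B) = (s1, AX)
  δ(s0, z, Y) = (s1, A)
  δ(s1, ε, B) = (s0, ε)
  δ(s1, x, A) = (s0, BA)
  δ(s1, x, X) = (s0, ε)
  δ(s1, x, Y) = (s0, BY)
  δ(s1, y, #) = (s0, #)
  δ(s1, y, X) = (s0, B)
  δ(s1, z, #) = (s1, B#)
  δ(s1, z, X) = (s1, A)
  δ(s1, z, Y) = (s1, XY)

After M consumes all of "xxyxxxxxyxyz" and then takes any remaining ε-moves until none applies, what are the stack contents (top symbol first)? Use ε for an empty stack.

(s0, xxyxxxxxyxyz, #) ⊢ (s1, xyxxxxxyxyz, B#) ⊢ (s0, xyxxxxxyxyz, #) ⊢ (s1, yxxxxxyxyz, B#) ⊢ (s0, yxxxxxyxyz, #) ⊢ (s1, xxxxxyxyz, X#) ⊢ (s0, xxxxyxyz, #) ⊢ (s1, xxxyxyz, B#) ⊢ (s0, xxxyxyz, #) ⊢ (s1, xxyxyz, B#) ⊢ (s0, xxyxyz, #) ⊢ (s1, xyxyz, B#) ⊢ (s0, xyxyz, #) ⊢ (s1, yxyz, B#) ⊢ (s0, yxyz, #) ⊢ (s1, xyz, X#) ⊢ (s0, yz, #) ⊢ (s1, z, X#) ⊢ (s1, ε, A#)
All input consumed in state s1 with stack A#.

A#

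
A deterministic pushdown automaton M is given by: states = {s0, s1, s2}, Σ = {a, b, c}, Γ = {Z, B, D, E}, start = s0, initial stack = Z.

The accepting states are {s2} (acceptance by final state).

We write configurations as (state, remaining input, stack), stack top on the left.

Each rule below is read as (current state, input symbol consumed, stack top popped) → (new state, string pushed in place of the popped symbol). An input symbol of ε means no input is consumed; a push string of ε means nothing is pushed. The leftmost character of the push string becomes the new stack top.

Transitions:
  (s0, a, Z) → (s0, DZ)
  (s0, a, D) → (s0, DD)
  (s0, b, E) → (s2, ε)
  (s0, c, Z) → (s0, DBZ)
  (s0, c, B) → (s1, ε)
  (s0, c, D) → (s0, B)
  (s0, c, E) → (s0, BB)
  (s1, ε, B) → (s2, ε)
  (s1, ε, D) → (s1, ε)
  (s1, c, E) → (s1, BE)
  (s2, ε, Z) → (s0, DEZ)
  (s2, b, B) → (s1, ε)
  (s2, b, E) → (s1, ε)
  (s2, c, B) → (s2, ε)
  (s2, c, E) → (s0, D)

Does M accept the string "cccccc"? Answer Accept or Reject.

(s0, cccccc, Z)
  read c, top Z: go to s0, push DBZ → (s0, ccccc, DBZ)
  read c, top D: go to s0, push B → (s0, cccc, BBZ)
  read c, top B: go to s1, push ε → (s1, ccc, BZ)
  ε-move, top B: go to s2, push ε → (s2, ccc, Z)
  ε-move, top Z: go to s0, push DEZ → (s0, ccc, DEZ)
  read c, top D: go to s0, push B → (s0, cc, BEZ)
  read c, top B: go to s1, push ε → (s1, c, EZ)
  read c, top E: go to s1, push BE → (s1, ε, BEZ)
  ε-move, top B: go to s2, push ε → (s2, ε, EZ)
All input consumed; state s2 ∈ F.

Accept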